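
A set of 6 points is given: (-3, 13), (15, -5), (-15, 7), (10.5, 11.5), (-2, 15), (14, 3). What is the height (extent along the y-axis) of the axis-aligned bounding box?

max y = 15, min y = -5, so height = 20.

20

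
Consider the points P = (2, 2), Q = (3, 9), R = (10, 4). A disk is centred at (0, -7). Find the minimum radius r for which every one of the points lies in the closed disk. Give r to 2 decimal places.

16.28

The required radius is the distance from (0, -7) to the farthest point.
Squared distances: 85, 265, 221.
Maximum is 265, attained at Q.
r = √265 ≈ 16.28.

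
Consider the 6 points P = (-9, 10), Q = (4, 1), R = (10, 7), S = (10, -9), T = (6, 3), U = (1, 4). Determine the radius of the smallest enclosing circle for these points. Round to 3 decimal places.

By Welzl's lemma the MEC is supported by two points (diametrically opposite) or three points (on a circumcircle).
The farthest pair is P–S with squared distance 722. The circle on this segment as diameter has centre (0.5, 0.5) and r² = 722/4 = 180.5.
Check Q: distance² to centre = 12.5 ≤ 180.5, so it lies inside.
All remaining points lie in this disk, and no smaller disk contains both endpoints, so this is the minimum enclosing circle.
r = √(180.5) ≈ 13.435.

13.435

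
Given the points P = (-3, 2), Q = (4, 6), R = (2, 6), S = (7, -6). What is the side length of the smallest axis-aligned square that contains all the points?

The bounding box has width 10 and height 12.
An axis-aligned square enclosing the set must have side ≥ max(width, height).
So the minimum side is max(10, 12) = 12.

12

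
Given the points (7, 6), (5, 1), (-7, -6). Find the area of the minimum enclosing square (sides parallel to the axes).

196

The bounding box has width 14 and height 12.
An axis-aligned square enclosing the set must have side ≥ max(width, height).
So the minimum side is max(14, 12) = 14.
Area = 14² = 196.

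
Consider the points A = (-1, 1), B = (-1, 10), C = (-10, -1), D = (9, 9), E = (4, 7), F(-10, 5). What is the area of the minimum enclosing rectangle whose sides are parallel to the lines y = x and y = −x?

217.5

In coordinates u = x + y, v = x − y the rectangle is axis-aligned; the map (x,y)→(u,v) scales areas by 2.
u-values: 0, 9, -11, 18, 11, -5; range = 18 − (-11) = 29.
v-values: -2, -11, -9, 0, -3, -15; range = 0 − (-15) = 15.
Area = (29 × 15) / 2 = 217.5.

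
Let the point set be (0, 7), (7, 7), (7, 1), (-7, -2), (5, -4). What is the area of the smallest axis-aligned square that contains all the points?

The bounding box has width 14 and height 11.
An axis-aligned square enclosing the set must have side ≥ max(width, height).
So the minimum side is max(14, 11) = 14.
Area = 14² = 196.

196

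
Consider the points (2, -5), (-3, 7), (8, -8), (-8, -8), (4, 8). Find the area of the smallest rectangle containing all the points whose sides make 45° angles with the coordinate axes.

364

In coordinates u = x + y, v = x − y the rectangle is axis-aligned; the map (x,y)→(u,v) scales areas by 2.
u-values: -3, 4, 0, -16, 12; range = 12 − (-16) = 28.
v-values: 7, -10, 16, 0, -4; range = 16 − (-10) = 26.
Area = (28 × 26) / 2 = 364.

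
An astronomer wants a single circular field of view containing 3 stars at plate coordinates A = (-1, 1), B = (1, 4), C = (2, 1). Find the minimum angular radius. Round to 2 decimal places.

1.90

Side lengths²: AB² = 13, AC² = 9, BC² = 10.
Since AB² = 13 < 10 + 9 = 19, the triangle is acute, so the smallest enclosing circle is the circumcircle.
Circumcentre = (0.5, 13/6), r² = 65/18.
r = √(65/18) ≈ 1.90.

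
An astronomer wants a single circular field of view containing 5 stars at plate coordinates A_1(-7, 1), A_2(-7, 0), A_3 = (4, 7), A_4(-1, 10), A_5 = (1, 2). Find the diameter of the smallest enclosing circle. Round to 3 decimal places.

The minimum enclosing circle of a finite set is fixed by two of the points (as a diameter) or three (as a circumcircle).
The farthest pair is A_2–A_3 with squared distance 170. The circle on this segment as diameter has centre (-1.5, 3.5) and r² = 170/4 = 42.5.
Check A_1: distance² to centre = 36.5 ≤ 42.5, so it lies inside.
All remaining points lie in this disk, and no smaller disk contains both endpoints, so this is the minimum enclosing circle.
Diameter = 2r = 2√(42.5) ≈ 13.038.

13.038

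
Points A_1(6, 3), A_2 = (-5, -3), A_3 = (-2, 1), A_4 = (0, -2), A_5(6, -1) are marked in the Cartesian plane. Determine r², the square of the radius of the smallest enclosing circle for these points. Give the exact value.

The farthest pair is A_1–A_2 with squared distance 157. The circle on this segment as diameter has centre (0.5, 0) and r² = 157/4 = 39.25.
Check A_3: distance² to centre = 7.25 ≤ 39.25, so it lies inside.
All remaining points lie in this disk, and no smaller disk contains both endpoints, so this is the minimum enclosing circle.

39.25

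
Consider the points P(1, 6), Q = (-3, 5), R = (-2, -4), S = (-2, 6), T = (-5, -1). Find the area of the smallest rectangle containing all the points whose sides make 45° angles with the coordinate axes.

In coordinates u = x + y, v = x − y the rectangle is axis-aligned; the map (x,y)→(u,v) scales areas by 2.
u-values: 7, 2, -6, 4, -6; range = 7 − (-6) = 13.
v-values: -5, -8, 2, -8, -4; range = 2 − (-8) = 10.
Area = (13 × 10) / 2 = 65.

65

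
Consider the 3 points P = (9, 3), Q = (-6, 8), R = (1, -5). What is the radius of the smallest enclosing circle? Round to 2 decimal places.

8.25

Side lengths²: PQ² = 250, PR² = 128, QR² = 218.
Since PQ² = 250 < 218 + 128 = 346, the triangle is acute, so the smallest enclosing circle is the circumcircle.
Circumcentre = (0.75, 3.25), r² = 68.125.
r = √(68.125) ≈ 8.25.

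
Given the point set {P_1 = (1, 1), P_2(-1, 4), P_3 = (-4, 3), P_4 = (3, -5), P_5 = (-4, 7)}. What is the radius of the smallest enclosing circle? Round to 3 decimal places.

The farthest pair is P_4–P_5 with squared distance 193. The circle on this segment as diameter has centre (-0.5, 1) and r² = 193/4 = 48.25.
Check P_1: distance² to centre = 2.25 ≤ 48.25, so it lies inside.
All remaining points lie in this disk, and no smaller disk contains both endpoints, so this is the minimum enclosing circle.
r = √(48.25) ≈ 6.946.

6.946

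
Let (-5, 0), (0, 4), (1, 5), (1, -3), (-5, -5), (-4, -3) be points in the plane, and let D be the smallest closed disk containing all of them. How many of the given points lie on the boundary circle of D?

A smallest enclosing disk is always determined by at most three of the input points on its boundary.
The farthest pair is (1, 5)–(-5, -5) with squared distance 136. The circle on this segment as diameter has centre (-2, 0) and r² = 136/4 = 34.
Check (-5, 0): distance² to centre = 9 ≤ 34, so it lies inside.
All remaining points lie in this disk, and no smaller disk contains both endpoints, so this is the minimum enclosing circle.
The points at distance exactly r from the centre are (1, 5), (-5, -5) — 2 points.

2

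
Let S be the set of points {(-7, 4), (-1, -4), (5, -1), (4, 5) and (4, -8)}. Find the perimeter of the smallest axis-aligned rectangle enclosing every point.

Width = max x − min x = 5 − (-7) = 12.
Height = max y − min y = 5 − (-8) = 13.
Perimeter = 2(12 + 13) = 50.

50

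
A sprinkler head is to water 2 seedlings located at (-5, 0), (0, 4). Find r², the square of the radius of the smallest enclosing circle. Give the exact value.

The smallest circle enclosing two points has them as diameter endpoints.
Centre = midpoint = (-2.5, 2); r² = |(-5, 0)−(0, 4)|²/4 = 41/4 = 10.25.

10.25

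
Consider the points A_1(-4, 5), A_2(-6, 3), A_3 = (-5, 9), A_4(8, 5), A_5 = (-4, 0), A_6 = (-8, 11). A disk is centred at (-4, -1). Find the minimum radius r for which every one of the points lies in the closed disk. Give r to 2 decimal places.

13.42

The required radius is the distance from (-4, -1) to the farthest point.
Squared distances: 36, 20, 101, 180, 1, 160.
Maximum is 180, attained at A_4.
r = √180 ≈ 13.42.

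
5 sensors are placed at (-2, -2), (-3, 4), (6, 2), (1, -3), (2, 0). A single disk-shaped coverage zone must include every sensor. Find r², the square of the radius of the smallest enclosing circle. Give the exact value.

15725/676

The minimum enclosing circle of a finite set is fixed by two of the points (as a diameter) or three (as a circumcircle).
The minimum enclosing circle is determined by three boundary points: (-2, -2), (-3, 4), (6, 2).
Their circumcentre is (31/26, 21/13) with r² = 15725/676.
The farthest remaining point (1, -3) is at distance² 14425/676 ≤ 15725/676.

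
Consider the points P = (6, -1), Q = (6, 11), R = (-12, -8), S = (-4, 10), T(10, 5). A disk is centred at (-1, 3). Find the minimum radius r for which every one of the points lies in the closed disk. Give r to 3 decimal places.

15.556

The required radius is the distance from (-1, 3) to the farthest point.
Squared distances: 65, 113, 242, 58, 125.
Maximum is 242, attained at R.
r = √242 ≈ 15.556.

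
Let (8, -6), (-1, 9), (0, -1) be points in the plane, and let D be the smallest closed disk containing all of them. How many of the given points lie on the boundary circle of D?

Call the three points A, B, C in the order given.
Side lengths²: AB² = 306, AC² = 89, BC² = 101.
Since AB² = 306 ≥ 101 + 89 = 190, the angle opposite AB is not acute, so the smallest enclosing circle has AB as diameter.
Centre = midpoint of AB = (3.5, 1.5), r² = 306/4 = 76.5.
The points at distance exactly r from the centre are (8, -6), (-1, 9) — 2 points.

2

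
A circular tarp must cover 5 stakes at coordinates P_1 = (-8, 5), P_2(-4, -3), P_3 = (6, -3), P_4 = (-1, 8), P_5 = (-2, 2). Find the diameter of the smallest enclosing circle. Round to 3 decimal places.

By Welzl's lemma the MEC is supported by two points (diametrically opposite) or three points (on a circumcircle).
The farthest pair is P_1–P_3 with squared distance 260. The circle on this segment as diameter has centre (-1, 1) and r² = 260/4 = 65.
Check P_2: distance² to centre = 25 ≤ 65, so it lies inside.
All remaining points lie in this disk, and no smaller disk contains both endpoints, so this is the minimum enclosing circle.
Diameter = 2r = 2√65 ≈ 16.125.

16.125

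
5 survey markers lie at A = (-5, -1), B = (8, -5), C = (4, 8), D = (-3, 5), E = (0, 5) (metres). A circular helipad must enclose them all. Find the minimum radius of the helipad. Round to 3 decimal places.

7.695

The minimum enclosing circle of a finite set is fixed by two of the points (as a diameter) or three (as a circumcircle).
The minimum enclosing circle is determined by three boundary points: A, B, C.
Their circumcentre is (87/34, 15/34) with r² = 34225/578.
The farthest remaining point D is at distance² 29873/578 ≤ 34225/578.
r = √(34225/578) ≈ 7.695.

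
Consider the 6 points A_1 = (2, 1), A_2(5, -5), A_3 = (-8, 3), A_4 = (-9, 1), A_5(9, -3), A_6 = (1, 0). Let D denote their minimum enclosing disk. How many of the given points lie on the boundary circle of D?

The farthest pair is A_4–A_5 with squared distance 340. The circle on this segment as diameter has centre (0, -1) and r² = 340/4 = 85.
Check A_1: distance² to centre = 8 ≤ 85, so it lies inside.
All remaining points lie in this disk, and no smaller disk contains both endpoints, so this is the minimum enclosing circle.
The points at distance exactly r from the centre are A_4, A_5 — 2 points.

2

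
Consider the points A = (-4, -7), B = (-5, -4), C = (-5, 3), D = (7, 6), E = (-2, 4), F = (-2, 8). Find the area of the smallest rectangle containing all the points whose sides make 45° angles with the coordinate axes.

In coordinates u = x + y, v = x − y the rectangle is axis-aligned; the map (x,y)→(u,v) scales areas by 2.
u-values: -11, -9, -2, 13, 2, 6; range = 13 − (-11) = 24.
v-values: 3, -1, -8, 1, -6, -10; range = 3 − (-10) = 13.
Area = (24 × 13) / 2 = 156.

156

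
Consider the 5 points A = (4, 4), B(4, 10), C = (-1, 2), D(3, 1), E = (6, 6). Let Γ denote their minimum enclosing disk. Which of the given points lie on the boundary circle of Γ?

The minimum enclosing circle of a finite set is fixed by two of the points (as a diameter) or three (as a circumcircle).
The minimum enclosing circle is determined by three boundary points: B, C, D.
Their circumcentre is (151/74, 419/74) with r² = 62033/2738.
The farthest remaining point E is at distance² 43237/2738 ≤ 62033/2738.
The points at distance exactly r from the centre are B, C, D — 3 points.

B, C, D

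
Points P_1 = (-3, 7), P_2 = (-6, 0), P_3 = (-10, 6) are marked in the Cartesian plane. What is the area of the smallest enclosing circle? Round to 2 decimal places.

55.97

Side lengths²: P_1P_2² = 58, P_1P_3² = 50, P_2P_3² = 52.
Since P_1P_2² = 58 < 52 + 50 = 102, the triangle is acute, so the smallest enclosing circle is the circumcircle.
Circumcentre = (-142/23, 97/23), r² = 9425/529.
Area = π·r² = π·9425/529 ≈ 55.97.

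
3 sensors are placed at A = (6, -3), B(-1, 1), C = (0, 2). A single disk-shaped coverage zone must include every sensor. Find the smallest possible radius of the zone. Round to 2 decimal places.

4.03

Side lengths²: AB² = 65, AC² = 61, BC² = 2.
Since AB² = 65 ≥ 61 + 2 = 63, the angle opposite AB is not acute, so the smallest enclosing circle has AB as diameter.
Centre = midpoint of AB = (2.5, -1), r² = 65/4 = 16.25.
r = √(16.25) ≈ 4.03.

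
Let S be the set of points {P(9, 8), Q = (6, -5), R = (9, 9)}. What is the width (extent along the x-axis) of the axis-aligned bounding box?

max x = 9, min x = 6, so width = 3.

3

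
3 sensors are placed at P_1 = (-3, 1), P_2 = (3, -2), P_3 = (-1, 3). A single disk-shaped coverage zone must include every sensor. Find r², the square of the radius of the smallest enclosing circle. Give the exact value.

Side lengths²: P_1P_2² = 45, P_1P_3² = 8, P_2P_3² = 41.
Since P_1P_2² = 45 < 41 + 8 = 49, the triangle is acute, so the smallest enclosing circle is the circumcircle.
Circumcentre = (1/6, -1/6), r² = 205/18.

205/18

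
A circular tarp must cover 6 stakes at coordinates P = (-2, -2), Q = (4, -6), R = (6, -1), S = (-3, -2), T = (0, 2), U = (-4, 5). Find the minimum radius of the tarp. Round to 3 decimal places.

6.801

The farthest pair is Q–U with squared distance 185. The circle on this segment as diameter has centre (0, -0.5) and r² = 185/4 = 46.25.
Check P: distance² to centre = 6.25 ≤ 46.25, so it lies inside.
All remaining points lie in this disk, and no smaller disk contains both endpoints, so this is the minimum enclosing circle.
r = √(46.25) ≈ 6.801.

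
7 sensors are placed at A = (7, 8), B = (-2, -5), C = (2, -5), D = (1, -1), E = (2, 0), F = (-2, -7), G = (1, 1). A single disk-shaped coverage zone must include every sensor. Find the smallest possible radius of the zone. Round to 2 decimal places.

The farthest pair is A–F with squared distance 306. The circle on this segment as diameter has centre (2.5, 0.5) and r² = 306/4 = 76.5.
Check B: distance² to centre = 50.5 ≤ 76.5, so it lies inside.
All remaining points lie in this disk, and no smaller disk contains both endpoints, so this is the minimum enclosing circle.
r = √(76.5) ≈ 8.75.

8.75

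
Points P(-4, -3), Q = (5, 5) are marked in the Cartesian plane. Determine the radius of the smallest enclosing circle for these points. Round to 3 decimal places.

The smallest circle enclosing two points has them as diameter endpoints.
Centre = midpoint = (0.5, 1); r² = |PQ|²/4 = 145/4 = 36.25.
r = √(36.25) ≈ 6.021.

6.021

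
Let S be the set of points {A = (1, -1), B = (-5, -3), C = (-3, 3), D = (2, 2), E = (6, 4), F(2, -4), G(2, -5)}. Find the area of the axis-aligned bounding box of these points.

99

x ranges over [-5, 6], width 11.
y ranges over [-5, 4], height 9.
Area = 11 × 9 = 99.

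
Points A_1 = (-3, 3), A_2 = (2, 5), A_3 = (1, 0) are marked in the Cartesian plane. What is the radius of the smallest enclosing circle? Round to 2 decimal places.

Side lengths²: A_1A_2² = 29, A_1A_3² = 25, A_2A_3² = 26.
Since A_1A_2² = 29 < 26 + 25 = 51, the triangle is acute, so the smallest enclosing circle is the circumcircle.
Circumcentre = (-1/46, 129/46), r² = 9425/1058.
r = √(9425/1058) ≈ 2.98.

2.98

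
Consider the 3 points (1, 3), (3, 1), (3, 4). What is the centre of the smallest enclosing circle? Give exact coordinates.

Call the three points A, B, C in the order given.
Side lengths²: AB² = 8, AC² = 5, BC² = 9.
Since BC² = 9 < 8 + 5 = 13, the triangle is acute, so the smallest enclosing circle is the circumcircle.
Circumcentre = (2.5, 2.5), r² = 2.5.
Centre = (2.5, 2.5).

(2.5, 2.5)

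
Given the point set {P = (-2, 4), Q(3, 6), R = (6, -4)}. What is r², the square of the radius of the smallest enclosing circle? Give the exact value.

Side lengths²: PQ² = 29, PR² = 128, QR² = 109.
Since PR² = 128 < 109 + 29 = 138, the triangle is acute, so the smallest enclosing circle is the circumcircle.
Circumcentre = (33/14, 5/14), r² = 3161/98.

3161/98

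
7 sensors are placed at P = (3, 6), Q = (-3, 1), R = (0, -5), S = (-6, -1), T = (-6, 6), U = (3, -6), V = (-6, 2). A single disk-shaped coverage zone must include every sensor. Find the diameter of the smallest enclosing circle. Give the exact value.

15

The farthest pair is T–U with squared distance 225. The circle on this segment as diameter has centre (-1.5, 0) and r² = 225/4 = 56.25.
Check P: distance² to centre = 56.25 ≤ 56.25, so it lies inside.
All remaining points lie in this disk, and no smaller disk contains both endpoints, so this is the minimum enclosing circle.
Diameter = 2r = 2√(56.25) = 15.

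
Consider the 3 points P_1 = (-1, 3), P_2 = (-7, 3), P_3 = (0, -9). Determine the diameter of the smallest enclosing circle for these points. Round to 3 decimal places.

13.892

Side lengths²: P_1P_2² = 36, P_1P_3² = 145, P_2P_3² = 193.
Since P_2P_3² = 193 ≥ 145 + 36 = 181, the angle opposite P_2P_3 is not acute, so the smallest enclosing circle has P_2P_3 as diameter.
Centre = midpoint of P_2P_3 = (-3.5, -3), r² = 193/4 = 48.25.
Diameter = 2r = 2√(48.25) ≈ 13.892.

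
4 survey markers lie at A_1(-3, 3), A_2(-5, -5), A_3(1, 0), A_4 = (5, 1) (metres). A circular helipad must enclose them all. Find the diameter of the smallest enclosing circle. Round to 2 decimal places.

11.66

The minimum enclosing circle of a finite set is fixed by two of the points (as a diameter) or three (as a circumcircle).
The farthest pair is A_2–A_4 with squared distance 136. The circle on this segment as diameter has centre (0, -2) and r² = 136/4 = 34.
Check A_1: distance² to centre = 34 ≤ 34, so it lies inside.
All remaining points lie in this disk, and no smaller disk contains both endpoints, so this is the minimum enclosing circle.
Diameter = 2r = 2√34 ≈ 11.66.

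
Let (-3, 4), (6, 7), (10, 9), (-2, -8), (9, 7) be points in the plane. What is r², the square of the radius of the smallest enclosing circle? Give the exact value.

The minimum enclosing circle of a finite set is fixed by two of the points (as a diameter) or three (as a circumcircle).
The farthest pair is (10, 9)–(-2, -8) with squared distance 433. The circle on this segment as diameter has centre (4, 0.5) and r² = 433/4 = 108.25.
Check (-3, 4): distance² to centre = 61.25 ≤ 108.25, so it lies inside.
All remaining points lie in this disk, and no smaller disk contains both endpoints, so this is the minimum enclosing circle.

108.25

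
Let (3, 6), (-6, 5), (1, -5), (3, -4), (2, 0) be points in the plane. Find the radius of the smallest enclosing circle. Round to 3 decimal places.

6.403

The minimum enclosing circle is determined by three boundary points: (3, 6), (-6, 5), (3, -4).
Their circumcentre is (-1, 1) with r² = 41.
The farthest remaining point (1, -5) is at distance² 40 ≤ 41.
r = √41 ≈ 6.403.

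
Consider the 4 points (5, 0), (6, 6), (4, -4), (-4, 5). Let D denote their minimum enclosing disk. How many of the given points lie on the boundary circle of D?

A smallest enclosing disk is always determined by at most three of the input points on its boundary.
The minimum enclosing circle is determined by three boundary points: (6, 6), (4, -4), (-4, 5).
Their circumcentre is (135/98, 169/98) with r² = 190385/4802.
The farthest remaining point (5, 0) is at distance² 77293/4802 ≤ 190385/4802.
The points at distance exactly r from the centre are (6, 6), (4, -4), (-4, 5) — 3 points.

3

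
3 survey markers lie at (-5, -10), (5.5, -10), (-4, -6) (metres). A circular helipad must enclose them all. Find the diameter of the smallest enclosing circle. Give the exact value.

10.625

Call the three points A, B, C in the order given.
Side lengths²: AB² = 110.25, AC² = 17, BC² = 106.25.
Since AB² = 110.25 < 106.25 + 17 = 123.25, the triangle is acute, so the smallest enclosing circle is the circumcircle.
Circumcentre = (0.25, -9.1875), r² = 28.22265625.
Diameter = 2r = 2√(28.22265625) = 10.625.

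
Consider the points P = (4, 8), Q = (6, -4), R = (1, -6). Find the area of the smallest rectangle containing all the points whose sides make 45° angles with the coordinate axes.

In coordinates u = x + y, v = x − y the rectangle is axis-aligned; the map (x,y)→(u,v) scales areas by 2.
u-values: 12, 2, -5; range = 12 − (-5) = 17.
v-values: -4, 10, 7; range = 10 − (-4) = 14.
Area = (17 × 14) / 2 = 119.

119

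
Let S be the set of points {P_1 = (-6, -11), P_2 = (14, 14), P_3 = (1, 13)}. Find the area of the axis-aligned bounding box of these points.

x ranges over [-6, 14], width 20.
y ranges over [-11, 14], height 25.
Area = 20 × 25 = 500.

500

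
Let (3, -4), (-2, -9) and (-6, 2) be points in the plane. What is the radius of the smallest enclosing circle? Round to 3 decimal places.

5.968

Call the three points A, B, C in the order given.
Side lengths²: AB² = 50, AC² = 117, BC² = 137.
Since BC² = 137 < 117 + 50 = 167, the triangle is acute, so the smallest enclosing circle is the circumcircle.
Circumcentre = (-2.9, -3.1), r² = 35.62.
r = √(35.62) ≈ 5.968.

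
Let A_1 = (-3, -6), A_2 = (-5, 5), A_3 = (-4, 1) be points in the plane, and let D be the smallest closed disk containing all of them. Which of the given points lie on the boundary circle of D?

Side lengths²: A_1A_2² = 125, A_1A_3² = 50, A_2A_3² = 17.
Since A_1A_2² = 125 ≥ 50 + 17 = 67, the angle opposite A_1A_2 is not acute, so the smallest enclosing circle has A_1A_2 as diameter.
Centre = midpoint of A_1A_2 = (-4, -0.5), r² = 125/4 = 31.25.
The points at distance exactly r from the centre are A_1, A_2 — 2 points.

A_1, A_2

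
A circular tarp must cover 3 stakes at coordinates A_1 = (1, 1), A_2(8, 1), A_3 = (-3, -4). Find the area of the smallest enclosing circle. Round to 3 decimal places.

Side lengths²: A_1A_2² = 49, A_1A_3² = 41, A_2A_3² = 146.
Since A_2A_3² = 146 ≥ 49 + 41 = 90, the angle opposite A_2A_3 is not acute, so the smallest enclosing circle has A_2A_3 as diameter.
Centre = midpoint of A_2A_3 = (2.5, -1.5), r² = 146/4 = 36.5.
Area = π·r² = π·36.5 ≈ 114.668.

114.668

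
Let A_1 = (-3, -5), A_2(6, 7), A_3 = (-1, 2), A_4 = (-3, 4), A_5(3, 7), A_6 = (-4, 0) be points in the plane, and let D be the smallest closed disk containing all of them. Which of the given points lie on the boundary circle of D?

By Welzl's lemma the MEC is supported by two points (diametrically opposite) or three points (on a circumcircle).
The farthest pair is A_1–A_2 with squared distance 225. The circle on this segment as diameter has centre (1.5, 1) and r² = 225/4 = 56.25.
Check A_3: distance² to centre = 7.25 ≤ 56.25, so it lies inside.
All remaining points lie in this disk, and no smaller disk contains both endpoints, so this is the minimum enclosing circle.
The points at distance exactly r from the centre are A_1, A_2 — 2 points.

A_1, A_2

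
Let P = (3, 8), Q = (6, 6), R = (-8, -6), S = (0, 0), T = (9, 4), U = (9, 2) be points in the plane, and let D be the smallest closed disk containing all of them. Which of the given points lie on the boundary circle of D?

By Welzl's lemma the MEC is supported by two points (diametrically opposite) or three points (on a circumcircle).
The farthest pair is R–T with squared distance 389. The circle on this segment as diameter has centre (0.5, -1) and r² = 389/4 = 97.25.
Check P: distance² to centre = 87.25 ≤ 97.25, so it lies inside.
All remaining points lie in this disk, and no smaller disk contains both endpoints, so this is the minimum enclosing circle.
The points at distance exactly r from the centre are R, T — 2 points.

R, T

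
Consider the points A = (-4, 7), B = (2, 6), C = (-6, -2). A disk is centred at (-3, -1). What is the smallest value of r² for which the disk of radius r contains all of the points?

The required radius is the distance from (-3, -1) to the farthest point.
Squared distances: 65, 74, 10.
Maximum is 74, attained at B.

74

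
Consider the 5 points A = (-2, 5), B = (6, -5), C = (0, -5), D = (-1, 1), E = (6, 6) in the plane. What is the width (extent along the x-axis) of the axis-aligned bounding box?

8

max x = 6, min x = -2, so width = 8.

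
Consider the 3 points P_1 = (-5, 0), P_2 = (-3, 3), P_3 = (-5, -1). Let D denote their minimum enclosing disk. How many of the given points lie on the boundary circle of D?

Side lengths²: P_1P_2² = 13, P_1P_3² = 1, P_2P_3² = 20.
Since P_2P_3² = 20 ≥ 13 + 1 = 14, the angle opposite P_2P_3 is not acute, so the smallest enclosing circle has P_2P_3 as diameter.
Centre = midpoint of P_2P_3 = (-4, 1), r² = 20/4 = 5.
The points at distance exactly r from the centre are P_2, P_3 — 2 points.

2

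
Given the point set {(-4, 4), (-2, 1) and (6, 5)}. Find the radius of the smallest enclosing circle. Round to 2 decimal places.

5.02

Call the three points A, B, C in the order given.
Side lengths²: AB² = 13, AC² = 101, BC² = 80.
Since AC² = 101 ≥ 80 + 13 = 93, the angle opposite AC is not acute, so the smallest enclosing circle has AC as diameter.
Centre = midpoint of AC = (1, 4.5), r² = 101/4 = 25.25.
r = √(25.25) ≈ 5.02.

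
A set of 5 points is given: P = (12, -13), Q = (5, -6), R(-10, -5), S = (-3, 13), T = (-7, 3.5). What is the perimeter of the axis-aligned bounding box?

96

Width = max x − min x = 12 − (-10) = 22.
Height = max y − min y = 13 − (-13) = 26.
Perimeter = 2(22 + 26) = 96.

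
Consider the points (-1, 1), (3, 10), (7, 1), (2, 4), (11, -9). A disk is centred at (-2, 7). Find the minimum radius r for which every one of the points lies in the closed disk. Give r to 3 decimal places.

20.616

The required radius is the distance from (-2, 7) to the farthest point.
Squared distances: 37, 34, 117, 25, 425.
Maximum is 425, attained at (11, -9).
r = √425 ≈ 20.616.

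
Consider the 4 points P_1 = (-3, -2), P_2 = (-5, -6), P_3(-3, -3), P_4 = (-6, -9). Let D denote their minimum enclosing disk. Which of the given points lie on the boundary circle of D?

P_1, P_4

The minimum enclosing circle of a finite set is fixed by two of the points (as a diameter) or three (as a circumcircle).
The farthest pair is P_1–P_4 with squared distance 58. The circle on this segment as diameter has centre (-4.5, -5.5) and r² = 58/4 = 14.5.
Check P_2: distance² to centre = 0.5 ≤ 14.5, so it lies inside.
All remaining points lie in this disk, and no smaller disk contains both endpoints, so this is the minimum enclosing circle.
The points at distance exactly r from the centre are P_1, P_4 — 2 points.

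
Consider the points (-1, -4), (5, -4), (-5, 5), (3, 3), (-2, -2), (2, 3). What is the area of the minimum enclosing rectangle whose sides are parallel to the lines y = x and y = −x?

104.5

In coordinates u = x + y, v = x − y the rectangle is axis-aligned; the map (x,y)→(u,v) scales areas by 2.
u-values: -5, 1, 0, 6, -4, 5; range = 6 − (-5) = 11.
v-values: 3, 9, -10, 0, 0, -1; range = 9 − (-10) = 19.
Area = (11 × 19) / 2 = 104.5.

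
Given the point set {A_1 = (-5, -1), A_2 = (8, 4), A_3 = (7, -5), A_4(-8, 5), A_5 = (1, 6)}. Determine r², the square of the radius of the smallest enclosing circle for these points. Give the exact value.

136981/1682

A smallest enclosing disk is always determined by at most three of the input points on its boundary.
The minimum enclosing circle is determined by three boundary points: A_2, A_3, A_4.
Their circumcentre is (-15/58, 21/58) with r² = 136981/1682.
The farthest remaining point A_5 is at distance² 56129/1682 ≤ 136981/1682.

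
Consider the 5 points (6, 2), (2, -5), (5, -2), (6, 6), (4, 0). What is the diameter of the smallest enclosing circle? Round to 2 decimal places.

The minimum enclosing circle of a finite set is fixed by two of the points (as a diameter) or three (as a circumcircle).
The farthest pair is (2, -5)–(6, 6) with squared distance 137. The circle on this segment as diameter has centre (4, 0.5) and r² = 137/4 = 34.25.
Check (6, 2): distance² to centre = 6.25 ≤ 34.25, so it lies inside.
All remaining points lie in this disk, and no smaller disk contains both endpoints, so this is the minimum enclosing circle.
Diameter = 2r = 2√(34.25) ≈ 11.70.

11.70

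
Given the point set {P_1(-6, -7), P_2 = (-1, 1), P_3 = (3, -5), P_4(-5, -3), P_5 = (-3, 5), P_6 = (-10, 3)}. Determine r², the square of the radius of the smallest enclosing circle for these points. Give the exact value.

58.25

A smallest enclosing disk is always determined by at most three of the input points on its boundary.
The farthest pair is P_3–P_6 with squared distance 233. The circle on this segment as diameter has centre (-3.5, -1) and r² = 233/4 = 58.25.
Check P_1: distance² to centre = 42.25 ≤ 58.25, so it lies inside.
All remaining points lie in this disk, and no smaller disk contains both endpoints, so this is the minimum enclosing circle.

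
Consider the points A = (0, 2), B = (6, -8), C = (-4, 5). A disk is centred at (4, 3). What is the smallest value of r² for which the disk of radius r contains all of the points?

The required radius is the distance from (4, 3) to the farthest point.
Squared distances: 17, 125, 68.
Maximum is 125, attained at B.

125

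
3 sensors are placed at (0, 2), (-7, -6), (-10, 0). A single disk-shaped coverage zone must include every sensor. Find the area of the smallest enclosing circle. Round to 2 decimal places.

95.35

Call the three points A, B, C in the order given.
Side lengths²: AB² = 113, AC² = 104, BC² = 45.
Since AB² = 113 < 104 + 45 = 149, the triangle is acute, so the smallest enclosing circle is the circumcircle.
Circumcentre = (-101/22, -23/22), r² = 7345/242.
Area = π·r² = π·7345/242 ≈ 95.35.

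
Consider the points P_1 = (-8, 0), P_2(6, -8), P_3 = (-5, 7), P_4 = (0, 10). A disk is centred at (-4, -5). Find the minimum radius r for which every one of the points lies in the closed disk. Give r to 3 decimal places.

The required radius is the distance from (-4, -5) to the farthest point.
Squared distances: 41, 109, 145, 241.
Maximum is 241, attained at P_4.
r = √241 ≈ 15.524.

15.524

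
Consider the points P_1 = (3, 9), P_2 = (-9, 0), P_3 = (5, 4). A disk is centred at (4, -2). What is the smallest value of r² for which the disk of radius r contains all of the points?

The required radius is the distance from (4, -2) to the farthest point.
Squared distances: 122, 173, 37.
Maximum is 173, attained at P_2.

173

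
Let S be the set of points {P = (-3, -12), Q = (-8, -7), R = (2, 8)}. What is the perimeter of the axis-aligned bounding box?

Width = max x − min x = 2 − (-8) = 10.
Height = max y − min y = 8 − (-12) = 20.
Perimeter = 2(10 + 20) = 60.

60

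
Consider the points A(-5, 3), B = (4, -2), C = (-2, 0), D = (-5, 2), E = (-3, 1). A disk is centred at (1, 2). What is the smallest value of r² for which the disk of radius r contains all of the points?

The required radius is the distance from (1, 2) to the farthest point.
Squared distances: 37, 25, 13, 36, 17.
Maximum is 37, attained at A.

37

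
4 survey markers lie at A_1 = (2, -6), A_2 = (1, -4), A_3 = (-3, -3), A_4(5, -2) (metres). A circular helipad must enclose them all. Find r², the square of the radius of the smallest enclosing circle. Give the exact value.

16.25

The farthest pair is A_3–A_4 with squared distance 65. The circle on this segment as diameter has centre (1, -2.5) and r² = 65/4 = 16.25.
Check A_1: distance² to centre = 13.25 ≤ 16.25, so it lies inside.
All remaining points lie in this disk, and no smaller disk contains both endpoints, so this is the minimum enclosing circle.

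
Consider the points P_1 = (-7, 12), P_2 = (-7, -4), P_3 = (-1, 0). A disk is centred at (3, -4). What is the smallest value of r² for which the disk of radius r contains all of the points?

356

The required radius is the distance from (3, -4) to the farthest point.
Squared distances: 356, 100, 32.
Maximum is 356, attained at P_1.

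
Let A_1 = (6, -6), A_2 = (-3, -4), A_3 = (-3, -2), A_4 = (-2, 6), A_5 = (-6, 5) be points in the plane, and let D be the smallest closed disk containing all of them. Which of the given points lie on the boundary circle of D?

A_1, A_5

The minimum enclosing circle of a finite set is fixed by two of the points (as a diameter) or three (as a circumcircle).
The farthest pair is A_1–A_5 with squared distance 265. The circle on this segment as diameter has centre (0, -0.5) and r² = 265/4 = 66.25.
Check A_2: distance² to centre = 21.25 ≤ 66.25, so it lies inside.
All remaining points lie in this disk, and no smaller disk contains both endpoints, so this is the minimum enclosing circle.
The points at distance exactly r from the centre are A_1, A_5 — 2 points.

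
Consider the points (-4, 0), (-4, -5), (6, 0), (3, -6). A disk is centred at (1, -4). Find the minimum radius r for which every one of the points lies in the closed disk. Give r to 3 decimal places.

6.403

The required radius is the distance from (1, -4) to the farthest point.
Squared distances: 41, 26, 41, 8.
Maximum is 41, attained at (-4, 0).
r = √41 ≈ 6.403.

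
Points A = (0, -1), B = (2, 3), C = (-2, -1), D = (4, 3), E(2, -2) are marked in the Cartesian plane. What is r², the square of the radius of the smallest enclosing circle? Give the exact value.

A smallest enclosing disk is always determined by at most three of the input points on its boundary.
The farthest pair is C–D with squared distance 52. The circle on this segment as diameter has centre (1, 1) and r² = 52/4 = 13.
Check A: distance² to centre = 5 ≤ 13, so it lies inside.
All remaining points lie in this disk, and no smaller disk contains both endpoints, so this is the minimum enclosing circle.

13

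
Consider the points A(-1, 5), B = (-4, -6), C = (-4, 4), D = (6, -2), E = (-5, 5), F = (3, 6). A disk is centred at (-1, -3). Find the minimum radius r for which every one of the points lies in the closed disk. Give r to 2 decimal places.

The required radius is the distance from (-1, -3) to the farthest point.
Squared distances: 64, 18, 58, 50, 80, 97.
Maximum is 97, attained at F.
r = √97 ≈ 9.85.

9.85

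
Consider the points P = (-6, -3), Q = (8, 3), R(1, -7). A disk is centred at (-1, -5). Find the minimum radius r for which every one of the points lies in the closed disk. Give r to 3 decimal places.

12.042

The required radius is the distance from (-1, -5) to the farthest point.
Squared distances: 29, 145, 8.
Maximum is 145, attained at Q.
r = √145 ≈ 12.042.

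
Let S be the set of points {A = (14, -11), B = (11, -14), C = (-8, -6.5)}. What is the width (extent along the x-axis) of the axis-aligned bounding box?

22

max x = 14, min x = -8, so width = 22.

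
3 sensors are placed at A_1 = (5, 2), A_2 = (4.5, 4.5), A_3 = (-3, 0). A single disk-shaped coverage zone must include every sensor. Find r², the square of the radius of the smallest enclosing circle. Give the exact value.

19.125

Side lengths²: A_1A_2² = 6.5, A_1A_3² = 68, A_2A_3² = 76.5.
Since A_2A_3² = 76.5 ≥ 68 + 6.5 = 74.5, the angle opposite A_2A_3 is not acute, so the smallest enclosing circle has A_2A_3 as diameter.
Centre = midpoint of A_2A_3 = (0.75, 2.25), r² = 76.5/4 = 19.125.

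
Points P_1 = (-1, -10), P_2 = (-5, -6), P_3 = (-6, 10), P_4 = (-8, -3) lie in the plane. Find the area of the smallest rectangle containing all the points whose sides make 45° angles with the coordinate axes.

In coordinates u = x + y, v = x − y the rectangle is axis-aligned; the map (x,y)→(u,v) scales areas by 2.
u-values: -11, -11, 4, -11; range = 4 − (-11) = 15.
v-values: 9, 1, -16, -5; range = 9 − (-16) = 25.
Area = (15 × 25) / 2 = 187.5.

187.5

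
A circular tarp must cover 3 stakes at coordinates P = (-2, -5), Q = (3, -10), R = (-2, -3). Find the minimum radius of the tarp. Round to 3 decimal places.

4.301

Side lengths²: PQ² = 50, PR² = 4, QR² = 74.
Since QR² = 74 ≥ 50 + 4 = 54, the angle opposite QR is not acute, so the smallest enclosing circle has QR as diameter.
Centre = midpoint of QR = (0.5, -6.5), r² = 74/4 = 18.5.
r = √(18.5) ≈ 4.301.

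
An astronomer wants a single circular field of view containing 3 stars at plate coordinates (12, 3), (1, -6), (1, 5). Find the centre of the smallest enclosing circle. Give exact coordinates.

Call the three points A, B, C in the order given.
Side lengths²: AB² = 202, AC² = 125, BC² = 121.
Since AB² = 202 < 125 + 121 = 246, the triangle is acute, so the smallest enclosing circle is the circumcircle.
Circumcentre = (125/22, -0.5), r² = 12625/242.
Centre = (125/22, -0.5).

(125/22, -0.5)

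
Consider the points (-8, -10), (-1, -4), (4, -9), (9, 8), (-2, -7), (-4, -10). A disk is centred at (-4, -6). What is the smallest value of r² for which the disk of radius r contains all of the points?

365

The required radius is the distance from (-4, -6) to the farthest point.
Squared distances: 32, 13, 73, 365, 5, 16.
Maximum is 365, attained at (9, 8).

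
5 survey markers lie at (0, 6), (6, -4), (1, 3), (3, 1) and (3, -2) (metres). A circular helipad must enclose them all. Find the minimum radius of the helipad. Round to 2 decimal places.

A smallest enclosing disk is always determined by at most three of the input points on its boundary.
The farthest pair is (0, 6)–(6, -4) with squared distance 136. The circle on this segment as diameter has centre (3, 1) and r² = 136/4 = 34.
Check (1, 3): distance² to centre = 8 ≤ 34, so it lies inside.
All remaining points lie in this disk, and no smaller disk contains both endpoints, so this is the minimum enclosing circle.
r = √34 ≈ 5.83.

5.83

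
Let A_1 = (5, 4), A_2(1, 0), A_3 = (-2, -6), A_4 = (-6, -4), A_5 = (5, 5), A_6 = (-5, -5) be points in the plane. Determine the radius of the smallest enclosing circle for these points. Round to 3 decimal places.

By Welzl's lemma the MEC is supported by two points (diametrically opposite) or three points (on a circumcircle).
The farthest pair is A_4–A_5 with squared distance 202. The circle on this segment as diameter has centre (-0.5, 0.5) and r² = 202/4 = 50.5.
Check A_1: distance² to centre = 42.5 ≤ 50.5, so it lies inside.
All remaining points lie in this disk, and no smaller disk contains both endpoints, so this is the minimum enclosing circle.
r = √(50.5) ≈ 7.106.

7.106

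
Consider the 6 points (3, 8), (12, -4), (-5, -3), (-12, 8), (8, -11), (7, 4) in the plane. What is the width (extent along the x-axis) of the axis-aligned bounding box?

max x = 12, min x = -12, so width = 24.

24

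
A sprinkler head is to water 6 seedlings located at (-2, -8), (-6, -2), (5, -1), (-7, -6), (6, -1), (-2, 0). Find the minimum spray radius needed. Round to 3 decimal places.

The minimum enclosing circle of a finite set is fixed by two of the points (as a diameter) or three (as a circumcircle).
The farthest pair is (-7, -6)–(6, -1) with squared distance 194. The circle on this segment as diameter has centre (-0.5, -3.5) and r² = 194/4 = 48.5.
Check (-2, -8): distance² to centre = 22.5 ≤ 48.5, so it lies inside.
All remaining points lie in this disk, and no smaller disk contains both endpoints, so this is the minimum enclosing circle.
r = √(48.5) ≈ 6.964.

6.964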